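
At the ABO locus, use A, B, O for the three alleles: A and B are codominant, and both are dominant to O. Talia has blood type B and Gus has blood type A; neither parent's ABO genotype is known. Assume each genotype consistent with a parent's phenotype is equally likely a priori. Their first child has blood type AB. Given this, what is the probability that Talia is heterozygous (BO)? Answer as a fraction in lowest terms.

Possible genotypes: Talia ∈ {BB, BO}; Gus ∈ {AA, AO}.
Weight each parental genotype pair by prior × P(type-AB child):
  BB × AA: posterior weight 4/9.
  BB × AO: posterior weight 2/9.
  BO × AA: posterior weight 2/9.
  BO × AO: posterior weight 1/9.
Sum the posterior weight over pairs where Talia is BO: 1/3.

1/3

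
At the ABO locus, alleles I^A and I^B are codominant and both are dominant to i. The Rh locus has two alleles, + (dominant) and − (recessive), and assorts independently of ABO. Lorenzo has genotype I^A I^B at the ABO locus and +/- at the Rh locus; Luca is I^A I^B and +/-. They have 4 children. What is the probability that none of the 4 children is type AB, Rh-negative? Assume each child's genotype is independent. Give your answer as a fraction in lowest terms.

ABO cross I^A I^B × I^A I^B → 1/4 A, 1/4 B, 1/2 AB.
Rh cross +/- × +/- → 3/4 Rh+, 1/4 Rh-; so P(type AB, Rh-negative) = 1/2 × 1/4 = 1/8 per child.
P(not type AB, Rh-negative) = 7/8 for one child; (7/8)^4 = 2401/4096.

2401/4096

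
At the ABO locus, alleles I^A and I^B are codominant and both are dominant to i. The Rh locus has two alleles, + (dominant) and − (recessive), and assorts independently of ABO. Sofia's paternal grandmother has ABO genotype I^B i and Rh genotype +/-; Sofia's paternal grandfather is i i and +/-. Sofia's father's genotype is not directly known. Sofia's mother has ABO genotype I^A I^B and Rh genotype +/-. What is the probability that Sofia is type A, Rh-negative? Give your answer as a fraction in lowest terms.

3/32

Sofia's father's ABO genotype from I^B i × i i: 1/2 I^B i, 1/2 i i.
Crossing each possibility with the mother I^A I^B and summing P(type A): 1/2·1/4 + 1/2·1/2 = 3/8.
Similarly for Rh via the father's Rh distribution: P(Rh-) = 1/4.
Independent loci: 3/8 × 1/4 = 3/32.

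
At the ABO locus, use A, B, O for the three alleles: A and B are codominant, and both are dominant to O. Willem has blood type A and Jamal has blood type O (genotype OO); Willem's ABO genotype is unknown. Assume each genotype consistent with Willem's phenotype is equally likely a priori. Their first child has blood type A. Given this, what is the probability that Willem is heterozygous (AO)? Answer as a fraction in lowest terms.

1/3

Possible genotypes: Willem ∈ {AA, AO}; Jamal ∈ {OO}.
Weight each parental genotype pair by prior × P(type-A child):
  AA × OO: posterior weight 2/3.
  AO × OO: posterior weight 1/3.
Sum the posterior weight over pairs where Willem is AO: 1/3.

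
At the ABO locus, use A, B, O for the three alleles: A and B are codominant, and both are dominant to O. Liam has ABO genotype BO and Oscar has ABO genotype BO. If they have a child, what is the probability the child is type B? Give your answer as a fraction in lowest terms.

ABO cross BO × BO → offspring phenotypes: 1/4 O, 3/4 B.
So P(type B) = 3/4.

3/4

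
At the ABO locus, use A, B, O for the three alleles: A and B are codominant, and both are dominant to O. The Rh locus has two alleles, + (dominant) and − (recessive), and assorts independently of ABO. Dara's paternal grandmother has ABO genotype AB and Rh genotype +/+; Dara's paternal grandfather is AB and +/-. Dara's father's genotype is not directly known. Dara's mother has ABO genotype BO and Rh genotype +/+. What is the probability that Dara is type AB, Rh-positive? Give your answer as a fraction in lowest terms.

Dara's father's ABO genotype from AB × AB: 1/4 AA, 1/2 AB, 1/4 BB.
Crossing each possibility with the mother BO and summing P(type AB): 1/4·1/2 + 1/2·1/4 + 1/4·0 = 1/4.
Similarly for Rh via the father's Rh distribution: P(Rh+) = 1.
Independent loci: 1/4 × 1 = 1/4.

1/4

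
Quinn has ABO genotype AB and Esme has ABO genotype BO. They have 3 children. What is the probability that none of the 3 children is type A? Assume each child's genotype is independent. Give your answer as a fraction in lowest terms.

27/64

ABO cross AB × BO → 1/4 A, 1/2 B, 1/4 AB.
So P(type A) = 1/4 per child.
P(not type A) = 3/4 for one child; (3/4)^3 = 27/64.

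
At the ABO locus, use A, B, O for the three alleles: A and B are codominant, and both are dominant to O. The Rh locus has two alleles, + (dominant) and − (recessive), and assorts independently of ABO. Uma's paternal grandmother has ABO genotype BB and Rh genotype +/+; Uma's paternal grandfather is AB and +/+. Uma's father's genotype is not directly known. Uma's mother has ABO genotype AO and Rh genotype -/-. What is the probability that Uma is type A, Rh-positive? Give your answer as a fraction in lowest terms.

1/4

Uma's father's ABO genotype from BB × AB: 1/2 AB, 1/2 BB.
Crossing each possibility with the mother AO and summing P(type A): 1/2·1/2 + 1/2·0 = 1/4.
Similarly for Rh via the father's Rh distribution: P(Rh+) = 1.
Independent loci: 1/4 × 1 = 1/4.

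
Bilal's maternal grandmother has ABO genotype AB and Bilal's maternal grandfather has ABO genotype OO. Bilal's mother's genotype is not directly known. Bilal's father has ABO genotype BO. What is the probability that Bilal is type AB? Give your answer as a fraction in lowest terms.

Bilal's mother's ABO genotype from AB × OO: 1/2 AO, 1/2 BO.
Crossing each possibility with the father BO and summing P(type AB): 1/2·1/4 + 1/2·0 = 1/8.

1/8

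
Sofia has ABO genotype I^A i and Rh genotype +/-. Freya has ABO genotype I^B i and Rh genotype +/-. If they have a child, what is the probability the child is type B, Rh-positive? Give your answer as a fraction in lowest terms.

ABO cross I^A i × I^B i → offspring phenotypes: 1/4 O, 1/4 A, 1/4 B, 1/4 AB.
Rh cross +/- × +/- → 3/4 Rh+, 1/4 Rh-.
Independent loci: P(type B, Rh-positive) = 1/4 × 3/4 = 3/16.

3/16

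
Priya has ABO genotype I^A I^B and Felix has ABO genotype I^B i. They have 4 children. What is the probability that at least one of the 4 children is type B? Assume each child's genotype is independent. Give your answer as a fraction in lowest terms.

ABO cross I^A I^B × I^B i → 1/4 A, 1/2 B, 1/4 AB.
So P(type B) = 1/2 per child.
P(none) = (1/2)^4 = 1/16; P(at least one) = 1 − 1/16 = 15/16.

15/16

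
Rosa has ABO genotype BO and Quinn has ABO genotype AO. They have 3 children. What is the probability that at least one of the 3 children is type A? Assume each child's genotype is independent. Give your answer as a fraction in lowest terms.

ABO cross BO × AO → 1/4 O, 1/4 A, 1/4 B, 1/4 AB.
So P(type A) = 1/4 per child.
P(none) = (3/4)^3 = 27/64; P(at least one) = 1 − 27/64 = 37/64.

37/64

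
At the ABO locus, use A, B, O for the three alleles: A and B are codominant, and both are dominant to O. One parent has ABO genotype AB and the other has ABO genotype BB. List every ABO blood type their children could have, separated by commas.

B, AB

Gametes from AB × BB give offspring ABO genotypes AB, BB, i.e. phenotypes B, AB.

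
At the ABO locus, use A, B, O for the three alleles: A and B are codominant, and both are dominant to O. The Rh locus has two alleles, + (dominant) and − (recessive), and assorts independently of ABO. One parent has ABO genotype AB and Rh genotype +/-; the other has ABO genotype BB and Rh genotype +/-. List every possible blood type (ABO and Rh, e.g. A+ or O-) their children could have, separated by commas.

B+, B-, AB+, AB-

Gametes from AB × BB give offspring ABO genotypes AB, BB, i.e. phenotypes B, AB.
Rh cross +/- × +/- → phenotypes Rh+, Rh-.
Combining independently: B+, B-, AB+, AB-.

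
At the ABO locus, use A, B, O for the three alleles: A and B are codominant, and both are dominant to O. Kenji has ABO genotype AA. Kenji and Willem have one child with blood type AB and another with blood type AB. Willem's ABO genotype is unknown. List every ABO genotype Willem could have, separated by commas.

For each candidate genotype of Willem, check whether crossing it with AA can produce every observed child phenotype.
  AA → possible child types {A} ✗
  AB → possible child types {A, AB} ✓
  AO → possible child types {A} ✗
  BB → possible child types {AB} ✓
  BO → possible child types {A, AB} ✓
  OO → possible child types {A} ✗

AB, BB, BO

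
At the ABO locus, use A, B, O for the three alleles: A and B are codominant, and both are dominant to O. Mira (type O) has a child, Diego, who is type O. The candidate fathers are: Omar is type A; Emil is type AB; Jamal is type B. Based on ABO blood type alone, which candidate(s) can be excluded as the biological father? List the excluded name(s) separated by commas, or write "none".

A candidate is excluded only if no genotype consistent with his phenotype could produce a type O child with a type O mother.
Emil (type AB): no genotype consistent with that phenotype can produce a type-O child with a type-O mother.

Emil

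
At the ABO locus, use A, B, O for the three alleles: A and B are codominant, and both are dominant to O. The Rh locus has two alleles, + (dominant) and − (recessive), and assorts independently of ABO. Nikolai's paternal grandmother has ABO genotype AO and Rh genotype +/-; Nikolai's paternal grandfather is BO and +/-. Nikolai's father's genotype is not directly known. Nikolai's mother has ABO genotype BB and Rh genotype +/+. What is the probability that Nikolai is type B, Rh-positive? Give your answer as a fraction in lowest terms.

Nikolai's father's ABO genotype from AO × BO: 1/4 AB, 1/4 AO, 1/4 BO, 1/4 OO.
Crossing each possibility with the mother BB and summing P(type B): 1/4·1/2 + 1/4·1/2 + 1/4·1 + 1/4·1 = 3/4.
Similarly for Rh via the father's Rh distribution: P(Rh+) = 1.
Independent loci: 3/4 × 1 = 3/4.

3/4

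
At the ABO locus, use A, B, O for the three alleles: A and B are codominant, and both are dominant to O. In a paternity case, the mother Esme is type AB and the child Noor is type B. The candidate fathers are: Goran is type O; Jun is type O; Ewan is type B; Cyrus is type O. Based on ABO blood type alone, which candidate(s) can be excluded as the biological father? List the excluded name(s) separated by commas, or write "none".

A candidate is excluded only if no genotype consistent with his phenotype could produce a type B child with a type AB mother.
Every candidate has at least one consistent genotype combination, so none can be excluded.

none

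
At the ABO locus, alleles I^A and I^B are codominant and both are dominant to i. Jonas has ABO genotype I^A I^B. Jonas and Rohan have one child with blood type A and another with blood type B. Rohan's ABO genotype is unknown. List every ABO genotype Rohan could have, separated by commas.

For each candidate genotype of Rohan, check whether crossing it with I^A I^B can produce every observed child phenotype.
  I^A I^A → possible child types {A, AB} ✗
  I^A I^B → possible child types {A, B, AB} ✓
  I^A i → possible child types {A, B, AB} ✓
  I^B I^B → possible child types {B, AB} ✗
  I^B i → possible child types {A, B, AB} ✓
  i i → possible child types {A, B} ✓

I^A I^B, I^A i, I^B i, i i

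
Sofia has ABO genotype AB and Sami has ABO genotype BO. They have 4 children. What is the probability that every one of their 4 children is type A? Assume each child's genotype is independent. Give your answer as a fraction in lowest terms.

ABO cross AB × BO → 1/4 A, 1/2 B, 1/4 AB.
So P(type A) = 1/4 per child.
All 4 independent: (1/4)^4 = 1/256.

1/256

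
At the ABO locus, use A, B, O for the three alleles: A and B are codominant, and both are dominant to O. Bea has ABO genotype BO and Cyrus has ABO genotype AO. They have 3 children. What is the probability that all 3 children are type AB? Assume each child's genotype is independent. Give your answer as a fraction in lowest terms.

1/64

ABO cross BO × AO → 1/4 O, 1/4 A, 1/4 B, 1/4 AB.
So P(type AB) = 1/4 per child.
All 3 independent: (1/4)^3 = 1/64.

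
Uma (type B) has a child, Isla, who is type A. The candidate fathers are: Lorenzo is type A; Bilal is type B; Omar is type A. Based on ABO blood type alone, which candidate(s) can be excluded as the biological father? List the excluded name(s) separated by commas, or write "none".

Bilal

A candidate is excluded only if no genotype consistent with his phenotype could produce a type A child with a type B mother.
Bilal (type B): no genotype consistent with that phenotype can produce a type-A child with a type-B mother.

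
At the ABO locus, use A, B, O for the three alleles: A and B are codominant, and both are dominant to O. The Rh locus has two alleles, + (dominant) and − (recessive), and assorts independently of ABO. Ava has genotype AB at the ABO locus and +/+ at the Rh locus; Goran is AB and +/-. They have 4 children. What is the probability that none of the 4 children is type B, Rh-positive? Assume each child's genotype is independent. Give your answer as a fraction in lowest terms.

81/256

ABO cross AB × AB → 1/4 A, 1/4 B, 1/2 AB.
Rh cross +/+ × +/- → 1 Rh+; so P(type B, Rh-positive) = 1/4 × 1 = 1/4 per child.
P(not type B, Rh-positive) = 3/4 for one child; (3/4)^4 = 81/256.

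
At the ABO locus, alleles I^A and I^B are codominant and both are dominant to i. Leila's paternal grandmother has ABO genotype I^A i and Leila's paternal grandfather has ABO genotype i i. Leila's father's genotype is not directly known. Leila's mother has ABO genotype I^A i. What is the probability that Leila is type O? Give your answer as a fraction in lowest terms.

Leila's father's ABO genotype from I^A i × i i: 1/2 I^A i, 1/2 i i.
Crossing each possibility with the mother I^A i and summing P(type O): 1/2·1/4 + 1/2·1/2 = 3/8.

3/8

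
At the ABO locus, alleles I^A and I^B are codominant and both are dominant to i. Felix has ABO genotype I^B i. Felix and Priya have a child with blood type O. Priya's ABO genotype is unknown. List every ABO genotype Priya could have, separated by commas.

I^A i, I^B i, i i

For each candidate genotype of Priya, check whether crossing it with I^B i can produce every observed child phenotype.
  I^A I^A → possible child types {A, AB} ✗
  I^A I^B → possible child types {A, B, AB} ✗
  I^A i → possible child types {O, A, B, AB} ✓
  I^B I^B → possible child types {B} ✗
  I^B i → possible child types {O, B} ✓
  i i → possible child types {O, B} ✓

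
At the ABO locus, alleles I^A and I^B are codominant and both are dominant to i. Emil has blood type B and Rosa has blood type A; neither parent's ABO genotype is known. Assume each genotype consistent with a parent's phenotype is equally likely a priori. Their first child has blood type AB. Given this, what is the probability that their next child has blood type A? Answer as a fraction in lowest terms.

Possible genotypes: Emil ∈ {I^B I^B, I^B i}; Rosa ∈ {I^A I^A, I^A i}.
Weight each parental genotype pair by prior × P(type-AB child):
  I^B I^B × I^A I^A: posterior weight 4/9; P(next child type A) = 0.
  I^B I^B × I^A i: posterior weight 2/9; P(next child type A) = 0.
  I^B i × I^A I^A: posterior weight 2/9; P(next child type A) = 1/2.
  I^B i × I^A i: posterior weight 1/9; P(next child type A) = 1/4.
Weighted sum = 5/36.

5/36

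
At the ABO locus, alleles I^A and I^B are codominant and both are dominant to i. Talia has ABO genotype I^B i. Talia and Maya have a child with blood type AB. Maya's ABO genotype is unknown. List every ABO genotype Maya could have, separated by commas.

I^A I^A, I^A I^B, I^A i

For each candidate genotype of Maya, check whether crossing it with I^B i can produce every observed child phenotype.
  I^A I^A → possible child types {A, AB} ✓
  I^A I^B → possible child types {A, B, AB} ✓
  I^A i → possible child types {O, A, B, AB} ✓
  I^B I^B → possible child types {B} ✗
  I^B i → possible child types {O, B} ✗
  i i → possible child types {O, B} ✗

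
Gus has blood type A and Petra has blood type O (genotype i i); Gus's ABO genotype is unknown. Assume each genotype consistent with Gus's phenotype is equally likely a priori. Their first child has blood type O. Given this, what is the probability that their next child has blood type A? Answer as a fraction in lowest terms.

1/2

Possible genotypes: Gus ∈ {I^A I^A, I^A i}; Petra ∈ {i i}.
Weight each parental genotype pair by prior × P(type-O child):
  I^A i × i i: posterior weight 1; P(next child type A) = 1/2.
Weighted sum = 1/2.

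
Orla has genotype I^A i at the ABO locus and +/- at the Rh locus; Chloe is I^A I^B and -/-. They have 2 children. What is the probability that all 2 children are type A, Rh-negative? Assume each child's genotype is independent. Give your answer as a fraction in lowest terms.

1/16

ABO cross I^A i × I^A I^B → 1/2 A, 1/4 B, 1/4 AB.
Rh cross +/- × -/- → 1/2 Rh+, 1/2 Rh-; so P(type A, Rh-negative) = 1/2 × 1/2 = 1/4 per child.
All 2 independent: (1/4)^2 = 1/16.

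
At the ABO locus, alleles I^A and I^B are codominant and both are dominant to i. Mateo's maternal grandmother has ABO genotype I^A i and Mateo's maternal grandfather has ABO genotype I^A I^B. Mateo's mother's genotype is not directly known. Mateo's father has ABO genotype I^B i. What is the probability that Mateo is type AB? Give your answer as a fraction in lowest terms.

1/4

Mateo's mother's ABO genotype from I^A i × I^A I^B: 1/4 I^A I^A, 1/4 I^A I^B, 1/4 I^A i, 1/4 I^B i.
Crossing each possibility with the father I^B i and summing P(type AB): 1/4·1/2 + 1/4·1/4 + 1/4·1/4 + 1/4·0 = 1/4.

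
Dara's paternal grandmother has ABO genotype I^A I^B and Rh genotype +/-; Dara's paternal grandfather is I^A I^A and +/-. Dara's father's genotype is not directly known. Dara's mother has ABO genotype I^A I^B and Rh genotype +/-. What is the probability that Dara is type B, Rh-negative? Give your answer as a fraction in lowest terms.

Dara's father's ABO genotype from I^A I^B × I^A I^A: 1/2 I^A I^A, 1/2 I^A I^B.
Crossing each possibility with the mother I^A I^B and summing P(type B): 1/2·0 + 1/2·1/4 = 1/8.
Similarly for Rh via the father's Rh distribution: P(Rh-) = 1/4.
Independent loci: 1/8 × 1/4 = 1/32.

1/32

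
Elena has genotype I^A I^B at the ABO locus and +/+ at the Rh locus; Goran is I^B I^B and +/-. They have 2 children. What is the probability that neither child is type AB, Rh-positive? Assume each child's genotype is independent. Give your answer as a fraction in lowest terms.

1/4

ABO cross I^A I^B × I^B I^B → 1/2 B, 1/2 AB.
Rh cross +/+ × +/- → 1 Rh+; so P(type AB, Rh-positive) = 1/2 × 1 = 1/2 per child.
P(not type AB, Rh-positive) = 1/2 for one child; (1/2)^2 = 1/4.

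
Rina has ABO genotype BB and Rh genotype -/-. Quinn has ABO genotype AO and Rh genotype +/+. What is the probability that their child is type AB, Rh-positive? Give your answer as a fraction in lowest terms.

ABO cross BB × AO → offspring phenotypes: 1/2 B, 1/2 AB.
Rh cross -/- × +/+ → 1 Rh+.
Independent loci: P(type AB, Rh-positive) = 1/2 × 1 = 1/2.

1/2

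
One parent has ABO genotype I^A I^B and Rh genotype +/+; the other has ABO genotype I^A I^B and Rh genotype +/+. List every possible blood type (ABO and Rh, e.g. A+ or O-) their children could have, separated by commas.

Gametes from I^A I^B × I^A I^B give offspring ABO genotypes I^A I^A, I^A I^B, I^B I^B, i.e. phenotypes A, B, AB.
Rh cross +/+ × +/+ → phenotypes Rh+.
Combining independently: A+, B+, AB+.

A+, B+, AB+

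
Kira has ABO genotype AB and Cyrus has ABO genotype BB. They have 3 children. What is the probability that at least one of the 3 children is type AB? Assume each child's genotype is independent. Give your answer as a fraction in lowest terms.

ABO cross AB × BB → 1/2 B, 1/2 AB.
So P(type AB) = 1/2 per child.
P(none) = (1/2)^3 = 1/8; P(at least one) = 1 − 1/8 = 7/8.

7/8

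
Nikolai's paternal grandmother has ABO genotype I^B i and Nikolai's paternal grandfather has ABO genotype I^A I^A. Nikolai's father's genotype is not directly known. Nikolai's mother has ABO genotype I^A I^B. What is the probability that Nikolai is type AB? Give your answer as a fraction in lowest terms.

3/8

Nikolai's father's ABO genotype from I^B i × I^A I^A: 1/2 I^A I^B, 1/2 I^A i.
Crossing each possibility with the mother I^A I^B and summing P(type AB): 1/2·1/2 + 1/2·1/4 = 3/8.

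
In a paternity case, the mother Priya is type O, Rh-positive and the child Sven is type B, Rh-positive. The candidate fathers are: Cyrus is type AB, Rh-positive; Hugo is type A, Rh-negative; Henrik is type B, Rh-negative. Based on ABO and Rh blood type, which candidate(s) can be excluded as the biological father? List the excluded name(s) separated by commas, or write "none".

Hugo

A candidate is excluded only if no genotype consistent with his phenotype could produce a type B, Rh-positive child with a type O, Rh-positive mother.
Hugo (type A, Rh-): no genotype consistent with that phenotype can produce a type-B Rh+ child with a type-O mother.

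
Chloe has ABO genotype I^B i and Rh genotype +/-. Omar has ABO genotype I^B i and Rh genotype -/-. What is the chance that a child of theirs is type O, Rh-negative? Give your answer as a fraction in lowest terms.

ABO cross I^B i × I^B i → offspring phenotypes: 1/4 O, 3/4 B.
Rh cross +/- × -/- → 1/2 Rh+, 1/2 Rh-.
Independent loci: P(type O, Rh-negative) = 1/4 × 1/2 = 1/8.

1/8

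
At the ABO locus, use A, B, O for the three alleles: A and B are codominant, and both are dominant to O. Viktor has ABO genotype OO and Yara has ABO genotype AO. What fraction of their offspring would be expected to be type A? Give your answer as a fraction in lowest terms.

1/2

ABO cross OO × AO → offspring phenotypes: 1/2 O, 1/2 A.
So P(type A) = 1/2.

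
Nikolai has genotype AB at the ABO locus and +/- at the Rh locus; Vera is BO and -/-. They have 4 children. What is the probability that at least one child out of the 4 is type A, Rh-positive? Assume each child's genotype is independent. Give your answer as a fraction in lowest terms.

ABO cross AB × BO → 1/4 A, 1/2 B, 1/4 AB.
Rh cross +/- × -/- → 1/2 Rh+, 1/2 Rh-; so P(type A, Rh-positive) = 1/4 × 1/2 = 1/8 per child.
P(none) = (7/8)^4 = 2401/4096; P(at least one) = 1 − 2401/4096 = 1695/4096.

1695/4096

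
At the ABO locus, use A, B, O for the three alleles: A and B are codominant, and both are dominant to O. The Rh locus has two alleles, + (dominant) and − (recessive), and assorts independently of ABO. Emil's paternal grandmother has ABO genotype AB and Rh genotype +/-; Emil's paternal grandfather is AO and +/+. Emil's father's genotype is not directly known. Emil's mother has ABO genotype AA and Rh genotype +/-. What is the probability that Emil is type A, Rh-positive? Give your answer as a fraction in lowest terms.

21/32

Emil's father's ABO genotype from AB × AO: 1/4 AA, 1/4 AB, 1/4 AO, 1/4 BO.
Crossing each possibility with the mother AA and summing P(type A): 1/4·1 + 1/4·1/2 + 1/4·1 + 1/4·1/2 = 3/4.
Similarly for Rh via the father's Rh distribution: P(Rh+) = 7/8.
Independent loci: 3/4 × 7/8 = 21/32.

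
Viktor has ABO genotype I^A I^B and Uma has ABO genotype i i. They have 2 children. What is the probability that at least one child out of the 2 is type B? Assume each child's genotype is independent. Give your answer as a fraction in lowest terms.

3/4

ABO cross I^A I^B × i i → 1/2 A, 1/2 B.
So P(type B) = 1/2 per child.
P(none) = (1/2)^2 = 1/4; P(at least one) = 1 − 1/4 = 3/4.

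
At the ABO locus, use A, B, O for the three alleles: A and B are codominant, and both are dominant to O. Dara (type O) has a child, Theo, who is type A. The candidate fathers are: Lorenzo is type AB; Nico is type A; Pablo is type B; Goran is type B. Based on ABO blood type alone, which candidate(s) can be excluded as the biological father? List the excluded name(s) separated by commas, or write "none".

Pablo, Goran

A candidate is excluded only if no genotype consistent with his phenotype could produce a type A child with a type O mother.
Pablo (type B): no genotype consistent with that phenotype can produce a type-A child with a type-O mother.
Goran (type B): no genotype consistent with that phenotype can produce a type-A child with a type-O mother.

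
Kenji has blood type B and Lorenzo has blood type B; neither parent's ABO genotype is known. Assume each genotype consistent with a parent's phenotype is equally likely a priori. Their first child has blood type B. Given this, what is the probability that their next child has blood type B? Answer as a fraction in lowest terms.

Possible genotypes: Kenji ∈ {I^B I^B, I^B i}; Lorenzo ∈ {I^B I^B, I^B i}.
Weight each parental genotype pair by prior × P(type-B child):
  I^B I^B × I^B I^B: posterior weight 4/15; P(next child type B) = 1.
  I^B I^B × I^B i: posterior weight 4/15; P(next child type B) = 1.
  I^B i × I^B I^B: posterior weight 4/15; P(next child type B) = 1.
  I^B i × I^B i: posterior weight 1/5; P(next child type B) = 3/4.
Weighted sum = 19/20.

19/20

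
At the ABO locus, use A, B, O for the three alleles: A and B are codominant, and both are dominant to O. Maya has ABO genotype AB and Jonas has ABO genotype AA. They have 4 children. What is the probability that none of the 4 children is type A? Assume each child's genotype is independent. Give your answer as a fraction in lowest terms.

1/16

ABO cross AB × AA → 1/2 A, 1/2 AB.
So P(type A) = 1/2 per child.
P(not type A) = 1/2 for one child; (1/2)^4 = 1/16.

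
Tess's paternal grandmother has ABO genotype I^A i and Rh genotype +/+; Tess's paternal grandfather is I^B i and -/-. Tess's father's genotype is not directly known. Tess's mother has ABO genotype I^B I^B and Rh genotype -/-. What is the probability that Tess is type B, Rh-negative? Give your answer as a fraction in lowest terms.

3/8

Tess's father's ABO genotype from I^A i × I^B i: 1/4 I^A I^B, 1/4 I^A i, 1/4 I^B i, 1/4 i i.
Crossing each possibility with the mother I^B I^B and summing P(type B): 1/4·1/2 + 1/4·1/2 + 1/4·1 + 1/4·1 = 3/4.
Similarly for Rh via the father's Rh distribution: P(Rh-) = 1/2.
Independent loci: 3/4 × 1/2 = 3/8.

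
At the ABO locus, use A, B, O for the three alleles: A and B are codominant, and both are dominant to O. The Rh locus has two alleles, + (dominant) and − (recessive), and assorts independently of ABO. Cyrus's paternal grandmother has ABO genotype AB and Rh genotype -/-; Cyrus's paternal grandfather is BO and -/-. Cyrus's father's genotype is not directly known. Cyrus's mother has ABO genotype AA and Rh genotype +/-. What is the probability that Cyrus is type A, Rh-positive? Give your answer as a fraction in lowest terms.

1/4

Cyrus's father's ABO genotype from AB × BO: 1/4 AB, 1/4 AO, 1/4 BB, 1/4 BO.
Crossing each possibility with the mother AA and summing P(type A): 1/4·1/2 + 1/4·1 + 1/4·0 + 1/4·1/2 = 1/2.
Similarly for Rh via the father's Rh distribution: P(Rh+) = 1/2.
Independent loci: 1/2 × 1/2 = 1/4.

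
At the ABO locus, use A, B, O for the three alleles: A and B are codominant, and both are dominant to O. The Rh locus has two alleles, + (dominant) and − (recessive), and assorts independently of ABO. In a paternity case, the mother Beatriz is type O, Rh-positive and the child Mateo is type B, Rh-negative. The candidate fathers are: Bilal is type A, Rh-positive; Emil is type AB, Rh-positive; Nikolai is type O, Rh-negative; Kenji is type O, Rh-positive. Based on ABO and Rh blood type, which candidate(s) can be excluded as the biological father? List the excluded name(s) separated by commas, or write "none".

A candidate is excluded only if no genotype consistent with his phenotype could produce a type B, Rh-negative child with a type O, Rh-positive mother.
Bilal (type A, Rh+): no genotype consistent with that phenotype can produce a type-B Rh- child with a type-O mother.
Nikolai (type O, Rh-): no genotype consistent with that phenotype can produce a type-B Rh- child with a type-O mother.
Kenji (type O, Rh+): no genotype consistent with that phenotype can produce a type-B Rh- child with a type-O mother.

Bilal, Nikolai, Kenji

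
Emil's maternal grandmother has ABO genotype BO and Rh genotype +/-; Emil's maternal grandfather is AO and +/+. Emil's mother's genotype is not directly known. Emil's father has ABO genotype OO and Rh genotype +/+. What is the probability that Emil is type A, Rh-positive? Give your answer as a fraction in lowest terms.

1/4

Emil's mother's ABO genotype from BO × AO: 1/4 AB, 1/4 AO, 1/4 BO, 1/4 OO.
Crossing each possibility with the father OO and summing P(type A): 1/4·1/2 + 1/4·1/2 + 1/4·0 + 1/4·0 = 1/4.
Similarly for Rh via the mother's Rh distribution: P(Rh+) = 1.
Independent loci: 1/4 × 1 = 1/4.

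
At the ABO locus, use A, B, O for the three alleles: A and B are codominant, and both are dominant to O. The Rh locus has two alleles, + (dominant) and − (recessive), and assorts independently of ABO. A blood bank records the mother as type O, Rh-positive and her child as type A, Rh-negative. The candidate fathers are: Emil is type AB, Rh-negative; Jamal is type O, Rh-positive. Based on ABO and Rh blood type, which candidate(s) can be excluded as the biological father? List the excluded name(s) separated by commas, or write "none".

A candidate is excluded only if no genotype consistent with his phenotype could produce a type A, Rh-negative child with a type O, Rh-positive mother.
Jamal (type O, Rh+): no genotype consistent with that phenotype can produce a type-A Rh- child with a type-O mother.

Jamal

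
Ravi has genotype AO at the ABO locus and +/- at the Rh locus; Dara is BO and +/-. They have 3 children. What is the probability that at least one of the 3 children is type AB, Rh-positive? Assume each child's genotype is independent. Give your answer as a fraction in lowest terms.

ABO cross AO × BO → 1/4 O, 1/4 A, 1/4 B, 1/4 AB.
Rh cross +/- × +/- → 3/4 Rh+, 1/4 Rh-; so P(type AB, Rh-positive) = 1/4 × 3/4 = 3/16 per child.
P(none) = (13/16)^3 = 2197/4096; P(at least one) = 1 − 2197/4096 = 1899/4096.

1899/4096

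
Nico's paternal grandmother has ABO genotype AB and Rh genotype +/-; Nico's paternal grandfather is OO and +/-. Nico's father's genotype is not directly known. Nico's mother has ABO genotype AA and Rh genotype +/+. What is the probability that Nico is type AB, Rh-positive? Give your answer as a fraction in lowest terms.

1/4

Nico's father's ABO genotype from AB × OO: 1/2 AO, 1/2 BO.
Crossing each possibility with the mother AA and summing P(type AB): 1/2·0 + 1/2·1/2 = 1/4.
Similarly for Rh via the father's Rh distribution: P(Rh+) = 1.
Independent loci: 1/4 × 1 = 1/4.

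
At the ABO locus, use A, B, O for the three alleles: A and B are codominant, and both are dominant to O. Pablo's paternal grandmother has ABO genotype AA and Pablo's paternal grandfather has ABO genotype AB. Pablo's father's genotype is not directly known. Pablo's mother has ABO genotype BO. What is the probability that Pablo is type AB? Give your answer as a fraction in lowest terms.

Pablo's father's ABO genotype from AA × AB: 1/2 AA, 1/2 AB.
Crossing each possibility with the mother BO and summing P(type AB): 1/2·1/2 + 1/2·1/4 = 3/8.

3/8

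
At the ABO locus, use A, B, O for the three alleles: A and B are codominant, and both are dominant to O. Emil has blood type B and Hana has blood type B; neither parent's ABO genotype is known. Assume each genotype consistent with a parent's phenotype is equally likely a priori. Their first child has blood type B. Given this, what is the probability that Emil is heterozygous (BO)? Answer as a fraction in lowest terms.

7/15

Possible genotypes: Emil ∈ {BB, BO}; Hana ∈ {BB, BO}.
Weight each parental genotype pair by prior × P(type-B child):
  BB × BB: posterior weight 4/15.
  BB × BO: posterior weight 4/15.
  BO × BB: posterior weight 4/15.
  BO × BO: posterior weight 1/5.
Sum the posterior weight over pairs where Emil is BO: 7/15.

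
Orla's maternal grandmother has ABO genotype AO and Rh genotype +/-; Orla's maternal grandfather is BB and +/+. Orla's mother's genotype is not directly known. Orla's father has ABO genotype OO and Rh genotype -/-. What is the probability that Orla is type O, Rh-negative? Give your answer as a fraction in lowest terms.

1/16

Orla's mother's ABO genotype from AO × BB: 1/2 AB, 1/2 BO.
Crossing each possibility with the father OO and summing P(type O): 1/2·0 + 1/2·1/2 = 1/4.
Similarly for Rh via the mother's Rh distribution: P(Rh-) = 1/4.
Independent loci: 1/4 × 1/4 = 1/16.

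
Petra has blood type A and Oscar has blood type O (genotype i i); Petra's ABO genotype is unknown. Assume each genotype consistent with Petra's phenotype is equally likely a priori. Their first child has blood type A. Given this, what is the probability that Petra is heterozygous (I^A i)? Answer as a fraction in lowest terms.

1/3

Possible genotypes: Petra ∈ {I^A I^A, I^A i}; Oscar ∈ {i i}.
Weight each parental genotype pair by prior × P(type-A child):
  I^A I^A × i i: posterior weight 2/3.
  I^A i × i i: posterior weight 1/3.
Sum the posterior weight over pairs where Petra is I^A i: 1/3.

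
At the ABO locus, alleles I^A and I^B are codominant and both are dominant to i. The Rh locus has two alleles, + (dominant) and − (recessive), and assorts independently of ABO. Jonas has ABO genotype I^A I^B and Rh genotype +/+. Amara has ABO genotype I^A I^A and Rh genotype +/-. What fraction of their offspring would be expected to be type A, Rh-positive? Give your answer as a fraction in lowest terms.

ABO cross I^A I^B × I^A I^A → offspring phenotypes: 1/2 A, 1/2 AB.
Rh cross +/+ × +/- → 1 Rh+.
Independent loci: P(type A, Rh-positive) = 1/2 × 1 = 1/2.

1/2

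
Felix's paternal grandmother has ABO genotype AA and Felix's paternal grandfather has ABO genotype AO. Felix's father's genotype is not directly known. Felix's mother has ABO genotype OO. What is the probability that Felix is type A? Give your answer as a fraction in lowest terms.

Felix's father's ABO genotype from AA × AO: 1/2 AA, 1/2 AO.
Crossing each possibility with the mother OO and summing P(type A): 1/2·1 + 1/2·1/2 = 3/4.

3/4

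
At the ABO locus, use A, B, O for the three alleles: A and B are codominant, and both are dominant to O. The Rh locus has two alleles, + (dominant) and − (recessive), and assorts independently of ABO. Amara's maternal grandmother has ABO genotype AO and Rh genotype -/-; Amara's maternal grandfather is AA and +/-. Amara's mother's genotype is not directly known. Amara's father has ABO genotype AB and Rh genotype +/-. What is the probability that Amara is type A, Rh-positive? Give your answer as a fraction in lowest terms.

5/16

Amara's mother's ABO genotype from AO × AA: 1/2 AA, 1/2 AO.
Crossing each possibility with the father AB and summing P(type A): 1/2·1/2 + 1/2·1/2 = 1/2.
Similarly for Rh via the mother's Rh distribution: P(Rh+) = 5/8.
Independent loci: 1/2 × 5/8 = 5/16.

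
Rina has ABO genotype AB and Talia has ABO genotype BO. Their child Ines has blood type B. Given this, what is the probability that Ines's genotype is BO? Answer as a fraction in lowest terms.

Cross AB × BO → 1/4 AB, 1/4 AO, 1/4 BB, 1/4 BO.
Type-B genotypes among offspring: BB (1/4), BO (1/4); total 1/2.
P(BO | type B) = (1/4) / (1/2) = 1/2.

1/2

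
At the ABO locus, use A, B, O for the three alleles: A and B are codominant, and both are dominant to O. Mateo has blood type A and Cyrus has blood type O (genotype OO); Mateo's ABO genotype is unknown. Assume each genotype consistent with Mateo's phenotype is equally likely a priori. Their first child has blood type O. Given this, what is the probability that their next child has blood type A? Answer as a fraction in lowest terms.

Possible genotypes: Mateo ∈ {AA, AO}; Cyrus ∈ {OO}.
Weight each parental genotype pair by prior × P(type-O child):
  AO × OO: posterior weight 1; P(next child type A) = 1/2.
Weighted sum = 1/2.

1/2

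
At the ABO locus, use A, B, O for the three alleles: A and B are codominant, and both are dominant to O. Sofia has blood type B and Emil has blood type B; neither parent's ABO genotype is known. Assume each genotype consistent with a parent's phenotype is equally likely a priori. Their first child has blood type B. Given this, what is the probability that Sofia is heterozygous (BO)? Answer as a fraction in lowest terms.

Possible genotypes: Sofia ∈ {BB, BO}; Emil ∈ {BB, BO}.
Weight each parental genotype pair by prior × P(type-B child):
  BB × BB: posterior weight 4/15.
  BB × BO: posterior weight 4/15.
  BO × BB: posterior weight 4/15.
  BO × BO: posterior weight 1/5.
Sum the posterior weight over pairs where Sofia is BO: 7/15.

7/15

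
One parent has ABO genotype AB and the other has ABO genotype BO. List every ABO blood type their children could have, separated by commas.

Gametes from AB × BO give offspring ABO genotypes AB, AO, BB, BO, i.e. phenotypes A, B, AB.

A, B, AB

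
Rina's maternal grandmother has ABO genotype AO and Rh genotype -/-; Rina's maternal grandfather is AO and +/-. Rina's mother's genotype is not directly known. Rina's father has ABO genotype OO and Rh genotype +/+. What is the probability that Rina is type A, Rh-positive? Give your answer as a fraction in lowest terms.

Rina's mother's ABO genotype from AO × AO: 1/4 AA, 1/2 AO, 1/4 OO.
Crossing each possibility with the father OO and summing P(type A): 1/4·1 + 1/2·1/2 + 1/4·0 = 1/2.
Similarly for Rh via the mother's Rh distribution: P(Rh+) = 1.
Independent loci: 1/2 × 1 = 1/2.

1/2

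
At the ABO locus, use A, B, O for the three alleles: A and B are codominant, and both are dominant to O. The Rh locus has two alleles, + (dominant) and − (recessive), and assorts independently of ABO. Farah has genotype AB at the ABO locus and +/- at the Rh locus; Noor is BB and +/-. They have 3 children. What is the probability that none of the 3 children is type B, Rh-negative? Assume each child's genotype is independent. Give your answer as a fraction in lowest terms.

343/512

ABO cross AB × BB → 1/2 B, 1/2 AB.
Rh cross +/- × +/- → 3/4 Rh+, 1/4 Rh-; so P(type B, Rh-negative) = 1/2 × 1/4 = 1/8 per child.
P(not type B, Rh-negative) = 7/8 for one child; (7/8)^3 = 343/512.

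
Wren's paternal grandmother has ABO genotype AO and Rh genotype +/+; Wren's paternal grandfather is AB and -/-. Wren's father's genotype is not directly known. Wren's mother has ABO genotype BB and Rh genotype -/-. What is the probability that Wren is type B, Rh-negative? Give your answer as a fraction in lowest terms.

1/4

Wren's father's ABO genotype from AO × AB: 1/4 AA, 1/4 AB, 1/4 AO, 1/4 BO.
Crossing each possibility with the mother BB and summing P(type B): 1/4·0 + 1/4·1/2 + 1/4·1/2 + 1/4·1 = 1/2.
Similarly for Rh via the father's Rh distribution: P(Rh-) = 1/2.
Independent loci: 1/2 × 1/2 = 1/4.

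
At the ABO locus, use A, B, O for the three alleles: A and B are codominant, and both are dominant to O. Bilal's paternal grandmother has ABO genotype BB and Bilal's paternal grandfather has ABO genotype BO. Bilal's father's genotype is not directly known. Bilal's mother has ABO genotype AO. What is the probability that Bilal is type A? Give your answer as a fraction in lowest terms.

1/8

Bilal's father's ABO genotype from BB × BO: 1/2 BB, 1/2 BO.
Crossing each possibility with the mother AO and summing P(type A): 1/2·0 + 1/2·1/4 = 1/8.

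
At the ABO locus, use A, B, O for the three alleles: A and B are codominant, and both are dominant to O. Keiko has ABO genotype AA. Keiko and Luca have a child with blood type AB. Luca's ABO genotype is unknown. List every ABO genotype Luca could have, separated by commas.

AB, BB, BO

For each candidate genotype of Luca, check whether crossing it with AA can produce every observed child phenotype.
  AA → possible child types {A} ✗
  AB → possible child types {A, AB} ✓
  AO → possible child types {A} ✗
  BB → possible child types {AB} ✓
  BO → possible child types {A, AB} ✓
  OO → possible child types {A} ✗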